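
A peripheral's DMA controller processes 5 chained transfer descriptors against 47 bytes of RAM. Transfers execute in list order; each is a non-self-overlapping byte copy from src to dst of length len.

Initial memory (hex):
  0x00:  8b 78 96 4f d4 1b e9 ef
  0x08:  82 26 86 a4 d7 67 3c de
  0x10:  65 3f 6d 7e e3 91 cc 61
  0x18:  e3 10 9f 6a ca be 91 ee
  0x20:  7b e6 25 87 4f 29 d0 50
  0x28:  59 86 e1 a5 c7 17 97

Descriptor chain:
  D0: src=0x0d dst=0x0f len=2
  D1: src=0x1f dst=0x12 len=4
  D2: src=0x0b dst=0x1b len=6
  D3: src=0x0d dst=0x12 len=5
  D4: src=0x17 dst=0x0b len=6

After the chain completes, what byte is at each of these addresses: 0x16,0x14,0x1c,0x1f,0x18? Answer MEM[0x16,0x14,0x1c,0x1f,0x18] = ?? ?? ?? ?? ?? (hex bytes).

MEM[0x16,0x14,0x1c,0x1f,0x18] = 3f 67 d7 67 e3

#0 dst[0x0f+2] := {0x67,0x3c}
#1 dst[0x12+4] := {0xee,0x7b,0xe6,0x25}
#2 dst[0x1b+6] := {0xa4,0xd7,0x67,0x3c,0x67,0x3c}
#3 dst[0x12+5] := {0x67,0x3c,0x67,0x3c,0x3f}
#4 dst[0x0b+6] := {0x61,0xe3,0x10,0x9f,0xa4,0xd7}
query mem[0x16]=0x3f, mem[0x14]=0x67, mem[0x1c]=0xd7, mem[0x1f]=0x67, mem[0x18]=0xe3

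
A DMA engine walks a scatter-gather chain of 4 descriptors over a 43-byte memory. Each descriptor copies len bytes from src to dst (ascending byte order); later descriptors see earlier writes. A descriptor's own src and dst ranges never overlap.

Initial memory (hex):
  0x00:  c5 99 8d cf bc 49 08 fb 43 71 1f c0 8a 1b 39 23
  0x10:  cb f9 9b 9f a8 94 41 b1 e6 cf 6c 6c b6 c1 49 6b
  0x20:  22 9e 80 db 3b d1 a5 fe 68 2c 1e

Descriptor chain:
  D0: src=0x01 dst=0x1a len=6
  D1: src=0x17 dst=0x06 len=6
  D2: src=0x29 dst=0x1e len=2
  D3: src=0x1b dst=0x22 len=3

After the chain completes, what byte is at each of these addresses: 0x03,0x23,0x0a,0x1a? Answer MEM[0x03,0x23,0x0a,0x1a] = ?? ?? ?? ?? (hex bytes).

D0: mem[0x1a..0x1f] <- [99 8d cf bc 49 08]
D1: mem[0x06..0x0b] <- [b1 e6 cf 99 8d cf]
D2: mem[0x1e..0x1f] <- [2c 1e]
D3: mem[0x22..0x24] <- [8d cf bc]
query mem[0x03]=0xcf, mem[0x23]=0xcf, mem[0x0a]=0x8d, mem[0x1a]=0x99

MEM[0x03,0x23,0x0a,0x1a] = cf cf 8d 99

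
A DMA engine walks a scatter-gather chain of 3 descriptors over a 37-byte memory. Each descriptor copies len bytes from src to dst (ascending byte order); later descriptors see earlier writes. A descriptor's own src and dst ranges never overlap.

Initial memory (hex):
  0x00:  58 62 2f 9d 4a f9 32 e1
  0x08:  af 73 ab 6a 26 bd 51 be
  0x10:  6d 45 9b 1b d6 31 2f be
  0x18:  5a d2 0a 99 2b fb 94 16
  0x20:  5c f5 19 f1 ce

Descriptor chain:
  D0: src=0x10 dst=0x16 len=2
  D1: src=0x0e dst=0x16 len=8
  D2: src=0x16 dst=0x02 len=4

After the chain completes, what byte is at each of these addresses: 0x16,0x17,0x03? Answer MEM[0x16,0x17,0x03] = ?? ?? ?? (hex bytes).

MEM[0x16,0x17,0x03] = 51 be be

  after D0: wrote 2B at 0x16 = 6d45
  after D1: wrote 8B at 0x16 = 51be6d459b1bd631
  after D2: wrote 4B at 0x02 = 51be6d45
query mem[0x16]=0x51, mem[0x17]=0xbe, mem[0x03]=0xbe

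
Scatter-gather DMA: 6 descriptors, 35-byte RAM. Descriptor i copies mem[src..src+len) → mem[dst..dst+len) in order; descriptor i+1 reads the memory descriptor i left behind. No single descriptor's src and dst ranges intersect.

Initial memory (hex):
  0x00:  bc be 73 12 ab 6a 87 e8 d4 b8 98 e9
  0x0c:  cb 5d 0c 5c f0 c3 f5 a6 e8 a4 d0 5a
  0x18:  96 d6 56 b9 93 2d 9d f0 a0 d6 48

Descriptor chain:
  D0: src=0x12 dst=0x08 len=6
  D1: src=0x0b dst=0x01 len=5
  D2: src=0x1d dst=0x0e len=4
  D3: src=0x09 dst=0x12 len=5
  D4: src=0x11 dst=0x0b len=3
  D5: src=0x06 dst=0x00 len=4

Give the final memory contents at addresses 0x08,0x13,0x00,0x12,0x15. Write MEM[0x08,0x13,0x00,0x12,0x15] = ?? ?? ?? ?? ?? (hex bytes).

MEM[0x08,0x13,0x00,0x12,0x15] = f5 e8 87 a6 d0

  after D0: wrote 6B at 0x08 = f5a6e8a4d05a
  after D1: wrote 5B at 0x01 = a4d05a0c5c
  after D2: wrote 4B at 0x0e = 2d9df0a0
  after D3: wrote 5B at 0x12 = a6e8a4d05a
  after D4: wrote 3B at 0x0b = a0a6e8
  after D5: wrote 4B at 0x00 = 87e8f5a6
query mem[0x08]=0xf5, mem[0x13]=0xe8, mem[0x00]=0x87, mem[0x12]=0xa6, mem[0x15]=0xd0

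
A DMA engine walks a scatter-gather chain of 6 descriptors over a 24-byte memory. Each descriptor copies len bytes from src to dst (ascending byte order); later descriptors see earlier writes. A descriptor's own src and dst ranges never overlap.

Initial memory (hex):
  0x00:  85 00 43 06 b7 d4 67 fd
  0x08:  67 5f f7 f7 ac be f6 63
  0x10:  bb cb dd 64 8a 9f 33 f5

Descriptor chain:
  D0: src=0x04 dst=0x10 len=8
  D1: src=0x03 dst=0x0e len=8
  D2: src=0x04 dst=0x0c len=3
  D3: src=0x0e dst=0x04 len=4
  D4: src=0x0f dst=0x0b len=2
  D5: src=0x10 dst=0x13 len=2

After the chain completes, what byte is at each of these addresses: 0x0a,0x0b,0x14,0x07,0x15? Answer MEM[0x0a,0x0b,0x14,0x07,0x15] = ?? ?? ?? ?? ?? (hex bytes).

[0] 0x04->0x10 len=8 : b7 d4 67 fd 67 5f f7 f7
[1] 0x03->0x0e len=8 : 06 b7 d4 67 fd 67 5f f7
[2] 0x04->0x0c len=3 : b7 d4 67
[3] 0x0e->0x04 len=4 : 67 b7 d4 67
[4] 0x0f->0x0b len=2 : b7 d4
[5] 0x10->0x13 len=2 : d4 67
query mem[0x0a]=0xf7, mem[0x0b]=0xb7, mem[0x14]=0x67, mem[0x07]=0x67, mem[0x15]=0xf7

MEM[0x0a,0x0b,0x14,0x07,0x15] = f7 b7 67 67 f7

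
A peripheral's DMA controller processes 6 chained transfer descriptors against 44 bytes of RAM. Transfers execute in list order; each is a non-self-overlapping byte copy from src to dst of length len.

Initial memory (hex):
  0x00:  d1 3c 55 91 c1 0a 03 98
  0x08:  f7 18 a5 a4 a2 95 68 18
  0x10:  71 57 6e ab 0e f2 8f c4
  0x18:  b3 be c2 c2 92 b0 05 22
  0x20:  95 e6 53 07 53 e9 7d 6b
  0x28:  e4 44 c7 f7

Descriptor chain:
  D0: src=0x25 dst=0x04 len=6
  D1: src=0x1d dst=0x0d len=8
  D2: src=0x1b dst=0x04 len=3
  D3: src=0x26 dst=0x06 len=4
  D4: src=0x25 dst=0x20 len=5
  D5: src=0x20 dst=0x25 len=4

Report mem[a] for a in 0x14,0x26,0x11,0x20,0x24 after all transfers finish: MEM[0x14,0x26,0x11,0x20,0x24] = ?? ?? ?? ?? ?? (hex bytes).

[0] 0x25->0x04 len=6 : e9 7d 6b e4 44 c7
[1] 0x1d->0x0d len=8 : b0 05 22 95 e6 53 07 53
[2] 0x1b->0x04 len=3 : c2 92 b0
[3] 0x26->0x06 len=4 : 7d 6b e4 44
[4] 0x25->0x20 len=5 : e9 7d 6b e4 44
[5] 0x20->0x25 len=4 : e9 7d 6b e4
query mem[0x14]=0x53, mem[0x26]=0x7d, mem[0x11]=0xe6, mem[0x20]=0xe9, mem[0x24]=0x44

MEM[0x14,0x26,0x11,0x20,0x24] = 53 7d e6 e9 44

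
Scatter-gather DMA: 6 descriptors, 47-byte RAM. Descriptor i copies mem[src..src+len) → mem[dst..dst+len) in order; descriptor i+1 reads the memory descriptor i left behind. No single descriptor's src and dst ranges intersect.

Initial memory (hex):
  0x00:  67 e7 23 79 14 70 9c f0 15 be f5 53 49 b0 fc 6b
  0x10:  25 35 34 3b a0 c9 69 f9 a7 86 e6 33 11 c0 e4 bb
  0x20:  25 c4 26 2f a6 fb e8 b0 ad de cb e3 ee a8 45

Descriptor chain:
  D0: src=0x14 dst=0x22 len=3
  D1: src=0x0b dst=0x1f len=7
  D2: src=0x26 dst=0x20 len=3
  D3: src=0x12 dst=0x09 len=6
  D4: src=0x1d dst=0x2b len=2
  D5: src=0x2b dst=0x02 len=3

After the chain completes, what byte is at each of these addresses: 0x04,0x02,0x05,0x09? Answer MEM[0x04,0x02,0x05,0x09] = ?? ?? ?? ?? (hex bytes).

MEM[0x04,0x02,0x05,0x09] = a8 c0 70 34

#0 dst[0x22+3] := {0xa0,0xc9,0x69}
#1 dst[0x1f+7] := {0x53,0x49,0xb0,0xfc,0x6b,0x25,0x35}
#2 dst[0x20+3] := {0xe8,0xb0,0xad}
#3 dst[0x09+6] := {0x34,0x3b,0xa0,0xc9,0x69,0xf9}
#4 dst[0x2b+2] := {0xc0,0xe4}
#5 dst[0x02+3] := {0xc0,0xe4,0xa8}
query mem[0x04]=0xa8, mem[0x02]=0xc0, mem[0x05]=0x70, mem[0x09]=0x34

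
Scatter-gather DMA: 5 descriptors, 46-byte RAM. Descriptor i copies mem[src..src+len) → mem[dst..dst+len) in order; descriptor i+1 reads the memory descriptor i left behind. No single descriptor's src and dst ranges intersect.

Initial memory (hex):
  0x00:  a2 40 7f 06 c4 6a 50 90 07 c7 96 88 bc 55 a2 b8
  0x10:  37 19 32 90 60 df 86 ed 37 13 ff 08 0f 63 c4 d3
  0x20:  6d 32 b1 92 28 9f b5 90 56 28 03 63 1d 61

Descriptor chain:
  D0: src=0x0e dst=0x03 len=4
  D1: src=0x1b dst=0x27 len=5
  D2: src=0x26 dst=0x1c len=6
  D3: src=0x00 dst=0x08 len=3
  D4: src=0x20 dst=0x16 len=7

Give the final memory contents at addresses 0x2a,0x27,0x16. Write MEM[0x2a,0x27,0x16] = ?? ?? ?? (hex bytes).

D0: mem[0x03..0x06] <- [a2 b8 37 19]
D1: mem[0x27..0x2b] <- [08 0f 63 c4 d3]
D2: mem[0x1c..0x21] <- [b5 08 0f 63 c4 d3]
D3: mem[0x08..0x0a] <- [a2 40 7f]
D4: mem[0x16..0x1c] <- [c4 d3 b1 92 28 9f b5]
query mem[0x2a]=0xc4, mem[0x27]=0x08, mem[0x16]=0xc4

MEM[0x2a,0x27,0x16] = c4 08 c4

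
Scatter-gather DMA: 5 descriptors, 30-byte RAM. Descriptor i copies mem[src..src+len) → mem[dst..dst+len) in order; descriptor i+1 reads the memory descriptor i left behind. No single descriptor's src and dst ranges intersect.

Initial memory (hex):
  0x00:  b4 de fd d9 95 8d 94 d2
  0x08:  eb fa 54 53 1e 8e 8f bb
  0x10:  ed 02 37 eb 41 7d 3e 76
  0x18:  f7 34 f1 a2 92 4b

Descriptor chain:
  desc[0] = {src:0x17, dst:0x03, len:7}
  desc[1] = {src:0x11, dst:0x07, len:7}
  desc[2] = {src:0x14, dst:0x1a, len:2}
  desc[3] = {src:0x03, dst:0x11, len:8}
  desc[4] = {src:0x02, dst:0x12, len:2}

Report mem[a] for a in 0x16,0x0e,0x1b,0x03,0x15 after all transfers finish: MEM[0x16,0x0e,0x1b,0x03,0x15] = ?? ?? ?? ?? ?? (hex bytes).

MEM[0x16,0x0e,0x1b,0x03,0x15] = 37 8f 7d 76 02

[0] 0x17->0x03 len=7 : 76 f7 34 f1 a2 92 4b
[1] 0x11->0x07 len=7 : 02 37 eb 41 7d 3e 76
[2] 0x14->0x1a len=2 : 41 7d
[3] 0x03->0x11 len=8 : 76 f7 34 f1 02 37 eb 41
[4] 0x02->0x12 len=2 : fd 76
query mem[0x16]=0x37, mem[0x0e]=0x8f, mem[0x1b]=0x7d, mem[0x03]=0x76, mem[0x15]=0x02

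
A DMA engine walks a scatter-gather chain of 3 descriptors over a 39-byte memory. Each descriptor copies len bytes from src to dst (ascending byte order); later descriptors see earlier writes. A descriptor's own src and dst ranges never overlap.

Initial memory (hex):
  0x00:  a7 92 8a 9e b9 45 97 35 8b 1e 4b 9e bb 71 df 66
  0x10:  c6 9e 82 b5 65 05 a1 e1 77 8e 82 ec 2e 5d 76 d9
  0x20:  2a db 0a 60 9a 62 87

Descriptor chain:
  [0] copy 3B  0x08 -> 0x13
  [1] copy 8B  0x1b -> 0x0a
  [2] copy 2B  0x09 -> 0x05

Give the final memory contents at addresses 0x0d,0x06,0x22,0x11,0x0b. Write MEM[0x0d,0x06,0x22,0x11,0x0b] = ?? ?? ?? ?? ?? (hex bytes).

MEM[0x0d,0x06,0x22,0x11,0x0b] = 76 ec 0a 0a 2e

#0 dst[0x13+3] := {0x8b,0x1e,0x4b}
#1 dst[0x0a+8] := {0xec,0x2e,0x5d,0x76,0xd9,0x2a,0xdb,0x0a}
#2 dst[0x05+2] := {0x1e,0xec}
query mem[0x0d]=0x76, mem[0x06]=0xec, mem[0x22]=0x0a, mem[0x11]=0x0a, mem[0x0b]=0x2e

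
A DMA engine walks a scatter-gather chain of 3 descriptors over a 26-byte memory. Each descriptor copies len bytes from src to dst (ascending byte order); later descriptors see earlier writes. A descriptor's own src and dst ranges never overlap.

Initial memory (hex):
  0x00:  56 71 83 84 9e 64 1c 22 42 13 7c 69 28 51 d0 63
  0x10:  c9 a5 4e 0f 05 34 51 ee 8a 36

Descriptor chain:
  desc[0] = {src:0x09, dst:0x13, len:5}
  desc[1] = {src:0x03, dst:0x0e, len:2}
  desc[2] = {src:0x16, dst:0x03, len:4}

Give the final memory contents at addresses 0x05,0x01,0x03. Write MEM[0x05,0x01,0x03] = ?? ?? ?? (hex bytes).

MEM[0x05,0x01,0x03] = 8a 71 28

[0] 0x09->0x13 len=5 : 13 7c 69 28 51
[1] 0x03->0x0e len=2 : 84 9e
[2] 0x16->0x03 len=4 : 28 51 8a 36
query mem[0x05]=0x8a, mem[0x01]=0x71, mem[0x03]=0x28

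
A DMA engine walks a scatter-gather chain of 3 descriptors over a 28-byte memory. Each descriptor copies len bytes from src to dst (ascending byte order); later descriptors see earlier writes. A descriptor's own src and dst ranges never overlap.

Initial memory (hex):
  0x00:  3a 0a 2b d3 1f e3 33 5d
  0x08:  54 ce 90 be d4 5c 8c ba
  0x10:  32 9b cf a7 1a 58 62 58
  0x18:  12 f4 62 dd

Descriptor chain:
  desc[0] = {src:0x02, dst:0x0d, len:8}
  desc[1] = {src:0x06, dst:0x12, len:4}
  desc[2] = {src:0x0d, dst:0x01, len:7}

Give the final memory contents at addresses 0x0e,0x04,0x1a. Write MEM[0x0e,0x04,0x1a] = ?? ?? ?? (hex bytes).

D0: mem[0x0d..0x14] <- [2b d3 1f e3 33 5d 54 ce]
D1: mem[0x12..0x15] <- [33 5d 54 ce]
D2: mem[0x01..0x07] <- [2b d3 1f e3 33 33 5d]
query mem[0x0e]=0xd3, mem[0x04]=0xe3, mem[0x1a]=0x62

MEM[0x0e,0x04,0x1a] = d3 e3 62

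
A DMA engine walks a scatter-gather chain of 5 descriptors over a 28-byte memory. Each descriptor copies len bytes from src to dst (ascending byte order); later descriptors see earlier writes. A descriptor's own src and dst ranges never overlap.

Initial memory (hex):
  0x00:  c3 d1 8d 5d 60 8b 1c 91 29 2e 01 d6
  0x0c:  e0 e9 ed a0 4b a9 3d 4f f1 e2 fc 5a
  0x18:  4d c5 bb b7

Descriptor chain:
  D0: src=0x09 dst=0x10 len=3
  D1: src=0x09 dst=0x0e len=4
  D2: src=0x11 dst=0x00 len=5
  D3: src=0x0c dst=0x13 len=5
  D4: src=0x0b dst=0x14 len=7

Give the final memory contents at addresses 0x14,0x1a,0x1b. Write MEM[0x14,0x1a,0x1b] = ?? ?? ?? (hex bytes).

MEM[0x14,0x1a,0x1b] = d6 e0 b7

D0: mem[0x10..0x12] <- [2e 01 d6]
D1: mem[0x0e..0x11] <- [2e 01 d6 e0]
D2: mem[0x00..0x04] <- [e0 d6 4f f1 e2]
D3: mem[0x13..0x17] <- [e0 e9 2e 01 d6]
D4: mem[0x14..0x1a] <- [d6 e0 e9 2e 01 d6 e0]
query mem[0x14]=0xd6, mem[0x1a]=0xe0, mem[0x1b]=0xb7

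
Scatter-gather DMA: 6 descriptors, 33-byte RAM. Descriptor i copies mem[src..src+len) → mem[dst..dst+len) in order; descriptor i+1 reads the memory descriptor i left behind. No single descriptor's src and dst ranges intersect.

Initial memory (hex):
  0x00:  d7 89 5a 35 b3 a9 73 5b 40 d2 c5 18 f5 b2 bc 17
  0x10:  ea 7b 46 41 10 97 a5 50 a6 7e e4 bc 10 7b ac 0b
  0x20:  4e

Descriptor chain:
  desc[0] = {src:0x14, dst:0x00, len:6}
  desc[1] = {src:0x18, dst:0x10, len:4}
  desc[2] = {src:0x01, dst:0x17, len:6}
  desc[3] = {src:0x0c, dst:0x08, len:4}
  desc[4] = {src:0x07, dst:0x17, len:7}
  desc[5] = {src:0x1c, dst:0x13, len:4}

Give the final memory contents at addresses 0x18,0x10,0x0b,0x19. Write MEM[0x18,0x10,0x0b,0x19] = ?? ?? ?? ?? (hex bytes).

[0] 0x14->0x00 len=6 : 10 97 a5 50 a6 7e
[1] 0x18->0x10 len=4 : a6 7e e4 bc
[2] 0x01->0x17 len=6 : 97 a5 50 a6 7e 73
[3] 0x0c->0x08 len=4 : f5 b2 bc 17
[4] 0x07->0x17 len=7 : 5b f5 b2 bc 17 f5 b2
[5] 0x1c->0x13 len=4 : f5 b2 ac 0b
query mem[0x18]=0xf5, mem[0x10]=0xa6, mem[0x0b]=0x17, mem[0x19]=0xb2

MEM[0x18,0x10,0x0b,0x19] = f5 a6 17 b2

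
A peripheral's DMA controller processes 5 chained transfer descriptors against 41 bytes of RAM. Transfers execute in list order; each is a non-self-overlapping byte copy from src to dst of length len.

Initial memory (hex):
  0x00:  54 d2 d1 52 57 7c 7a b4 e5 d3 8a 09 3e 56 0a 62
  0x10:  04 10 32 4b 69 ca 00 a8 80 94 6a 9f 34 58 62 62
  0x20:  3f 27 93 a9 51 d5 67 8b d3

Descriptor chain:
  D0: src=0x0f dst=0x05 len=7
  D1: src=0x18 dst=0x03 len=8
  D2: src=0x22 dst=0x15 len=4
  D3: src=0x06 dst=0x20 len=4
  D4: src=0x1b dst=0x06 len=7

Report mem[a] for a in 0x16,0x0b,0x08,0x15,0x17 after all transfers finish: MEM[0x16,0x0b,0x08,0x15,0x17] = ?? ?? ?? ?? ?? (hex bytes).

#0 dst[0x05+7] := {0x62,0x04,0x10,0x32,0x4b,0x69,0xca}
#1 dst[0x03+8] := {0x80,0x94,0x6a,0x9f,0x34,0x58,0x62,0x62}
#2 dst[0x15+4] := {0x93,0xa9,0x51,0xd5}
#3 dst[0x20+4] := {0x9f,0x34,0x58,0x62}
#4 dst[0x06+7] := {0x9f,0x34,0x58,0x62,0x62,0x9f,0x34}
query mem[0x16]=0xa9, mem[0x0b]=0x9f, mem[0x08]=0x58, mem[0x15]=0x93, mem[0x17]=0x51

MEM[0x16,0x0b,0x08,0x15,0x17] = a9 9f 58 93 51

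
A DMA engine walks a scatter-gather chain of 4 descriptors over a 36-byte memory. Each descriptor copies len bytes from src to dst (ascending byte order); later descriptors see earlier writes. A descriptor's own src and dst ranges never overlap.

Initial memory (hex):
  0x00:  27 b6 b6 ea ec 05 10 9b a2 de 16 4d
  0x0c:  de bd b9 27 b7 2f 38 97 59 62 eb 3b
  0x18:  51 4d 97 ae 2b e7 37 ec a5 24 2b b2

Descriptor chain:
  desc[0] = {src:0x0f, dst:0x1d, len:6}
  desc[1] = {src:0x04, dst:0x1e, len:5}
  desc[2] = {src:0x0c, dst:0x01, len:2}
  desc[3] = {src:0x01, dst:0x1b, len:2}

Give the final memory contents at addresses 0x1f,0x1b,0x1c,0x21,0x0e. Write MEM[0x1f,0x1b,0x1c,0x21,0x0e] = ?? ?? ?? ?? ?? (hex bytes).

MEM[0x1f,0x1b,0x1c,0x21,0x0e] = 05 de bd 9b b9

[0] 0x0f->0x1d len=6 : 27 b7 2f 38 97 59
[1] 0x04->0x1e len=5 : ec 05 10 9b a2
[2] 0x0c->0x01 len=2 : de bd
[3] 0x01->0x1b len=2 : de bd
query mem[0x1f]=0x05, mem[0x1b]=0xde, mem[0x1c]=0xbd, mem[0x21]=0x9b, mem[0x0e]=0xb9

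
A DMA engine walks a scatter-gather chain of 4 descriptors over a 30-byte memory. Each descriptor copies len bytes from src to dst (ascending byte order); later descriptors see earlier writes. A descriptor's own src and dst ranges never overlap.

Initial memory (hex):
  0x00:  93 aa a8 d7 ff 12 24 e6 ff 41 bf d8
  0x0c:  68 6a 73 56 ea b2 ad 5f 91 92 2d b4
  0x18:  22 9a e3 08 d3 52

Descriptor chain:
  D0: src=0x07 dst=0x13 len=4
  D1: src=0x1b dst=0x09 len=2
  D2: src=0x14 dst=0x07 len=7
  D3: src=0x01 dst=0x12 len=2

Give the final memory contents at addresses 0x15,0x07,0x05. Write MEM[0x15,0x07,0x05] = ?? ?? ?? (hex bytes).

MEM[0x15,0x07,0x05] = 41 ff 12

[0] 0x07->0x13 len=4 : e6 ff 41 bf
[1] 0x1b->0x09 len=2 : 08 d3
[2] 0x14->0x07 len=7 : ff 41 bf b4 22 9a e3
[3] 0x01->0x12 len=2 : aa a8
query mem[0x15]=0x41, mem[0x07]=0xff, mem[0x05]=0x12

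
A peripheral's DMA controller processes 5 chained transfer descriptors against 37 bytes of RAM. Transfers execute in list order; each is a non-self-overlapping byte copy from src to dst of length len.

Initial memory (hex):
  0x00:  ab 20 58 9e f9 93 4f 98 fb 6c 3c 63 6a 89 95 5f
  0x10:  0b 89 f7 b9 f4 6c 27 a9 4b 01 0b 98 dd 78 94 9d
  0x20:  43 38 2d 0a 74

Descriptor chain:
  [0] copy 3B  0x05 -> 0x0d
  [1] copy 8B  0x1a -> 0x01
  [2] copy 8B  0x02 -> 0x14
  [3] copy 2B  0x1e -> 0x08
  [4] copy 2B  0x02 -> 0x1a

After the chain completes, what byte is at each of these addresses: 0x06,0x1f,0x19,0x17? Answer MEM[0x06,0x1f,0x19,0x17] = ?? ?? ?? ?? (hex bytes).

MEM[0x06,0x1f,0x19,0x17] = 9d 9d 43 94

  after D0: wrote 3B at 0x0d = 934f98
  after D1: wrote 8B at 0x01 = 0b98dd78949d4338
  after D2: wrote 8B at 0x14 = 98dd78949d43386c
  after D3: wrote 2B at 0x08 = 949d
  after D4: wrote 2B at 0x1a = 98dd
query mem[0x06]=0x9d, mem[0x1f]=0x9d, mem[0x19]=0x43, mem[0x17]=0x94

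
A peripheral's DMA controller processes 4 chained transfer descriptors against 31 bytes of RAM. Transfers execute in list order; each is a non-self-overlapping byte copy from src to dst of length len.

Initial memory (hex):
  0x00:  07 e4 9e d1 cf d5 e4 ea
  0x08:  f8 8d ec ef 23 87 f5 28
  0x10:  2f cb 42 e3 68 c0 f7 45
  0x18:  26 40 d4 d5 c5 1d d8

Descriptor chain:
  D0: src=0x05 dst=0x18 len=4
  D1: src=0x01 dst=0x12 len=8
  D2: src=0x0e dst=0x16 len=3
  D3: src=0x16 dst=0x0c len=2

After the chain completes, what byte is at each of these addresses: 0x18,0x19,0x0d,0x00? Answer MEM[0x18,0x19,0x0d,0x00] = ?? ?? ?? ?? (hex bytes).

  after D0: wrote 4B at 0x18 = d5e4eaf8
  after D1: wrote 8B at 0x12 = e49ed1cfd5e4eaf8
  after D2: wrote 3B at 0x16 = f5282f
  after D3: wrote 2B at 0x0c = f528
query mem[0x18]=0x2f, mem[0x19]=0xf8, mem[0x0d]=0x28, mem[0x00]=0x07

MEM[0x18,0x19,0x0d,0x00] = 2f f8 28 07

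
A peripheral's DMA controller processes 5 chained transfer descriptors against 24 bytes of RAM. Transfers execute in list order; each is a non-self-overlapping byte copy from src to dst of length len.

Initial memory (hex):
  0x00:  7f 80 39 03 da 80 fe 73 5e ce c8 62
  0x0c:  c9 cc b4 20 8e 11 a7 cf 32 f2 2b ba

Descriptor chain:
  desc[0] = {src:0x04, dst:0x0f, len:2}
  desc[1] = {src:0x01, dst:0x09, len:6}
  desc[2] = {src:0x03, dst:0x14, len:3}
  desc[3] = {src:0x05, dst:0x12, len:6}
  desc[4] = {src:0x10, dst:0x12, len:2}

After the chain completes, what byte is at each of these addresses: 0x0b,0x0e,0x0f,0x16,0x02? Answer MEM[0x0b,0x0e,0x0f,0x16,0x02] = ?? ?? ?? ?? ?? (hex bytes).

#0 dst[0x0f+2] := {0xda,0x80}
#1 dst[0x09+6] := {0x80,0x39,0x03,0xda,0x80,0xfe}
#2 dst[0x14+3] := {0x03,0xda,0x80}
#3 dst[0x12+6] := {0x80,0xfe,0x73,0x5e,0x80,0x39}
#4 dst[0x12+2] := {0x80,0x11}
query mem[0x0b]=0x03, mem[0x0e]=0xfe, mem[0x0f]=0xda, mem[0x16]=0x80, mem[0x02]=0x39

MEM[0x0b,0x0e,0x0f,0x16,0x02] = 03 fe da 80 39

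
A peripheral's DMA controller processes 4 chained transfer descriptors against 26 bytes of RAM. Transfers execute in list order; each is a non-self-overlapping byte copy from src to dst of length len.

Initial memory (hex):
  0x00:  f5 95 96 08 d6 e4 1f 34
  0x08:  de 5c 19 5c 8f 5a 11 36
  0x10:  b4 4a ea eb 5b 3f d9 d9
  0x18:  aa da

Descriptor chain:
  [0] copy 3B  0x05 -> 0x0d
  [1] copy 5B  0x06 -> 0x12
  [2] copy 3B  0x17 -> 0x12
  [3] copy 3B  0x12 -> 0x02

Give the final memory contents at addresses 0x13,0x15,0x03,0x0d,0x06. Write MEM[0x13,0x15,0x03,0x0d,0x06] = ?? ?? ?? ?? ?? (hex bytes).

MEM[0x13,0x15,0x03,0x0d,0x06] = aa 5c aa e4 1f

#0 dst[0x0d+3] := {0xe4,0x1f,0x34}
#1 dst[0x12+5] := {0x1f,0x34,0xde,0x5c,0x19}
#2 dst[0x12+3] := {0xd9,0xaa,0xda}
#3 dst[0x02+3] := {0xd9,0xaa,0xda}
query mem[0x13]=0xaa, mem[0x15]=0x5c, mem[0x03]=0xaa, mem[0x0d]=0xe4, mem[0x06]=0x1f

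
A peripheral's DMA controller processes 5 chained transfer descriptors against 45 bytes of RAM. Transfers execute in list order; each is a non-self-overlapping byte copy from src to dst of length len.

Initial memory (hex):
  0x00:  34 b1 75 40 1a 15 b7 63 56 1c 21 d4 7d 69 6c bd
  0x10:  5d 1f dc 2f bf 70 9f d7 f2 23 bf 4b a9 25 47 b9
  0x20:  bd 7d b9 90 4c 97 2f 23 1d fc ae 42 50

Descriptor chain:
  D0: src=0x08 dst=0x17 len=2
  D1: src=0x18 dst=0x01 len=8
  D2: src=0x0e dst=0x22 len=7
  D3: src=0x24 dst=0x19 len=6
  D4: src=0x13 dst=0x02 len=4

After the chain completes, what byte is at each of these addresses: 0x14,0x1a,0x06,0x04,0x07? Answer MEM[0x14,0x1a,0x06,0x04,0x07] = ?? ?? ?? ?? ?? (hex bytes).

#0 dst[0x17+2] := {0x56,0x1c}
#1 dst[0x01+8] := {0x1c,0x23,0xbf,0x4b,0xa9,0x25,0x47,0xb9}
#2 dst[0x22+7] := {0x6c,0xbd,0x5d,0x1f,0xdc,0x2f,0xbf}
#3 dst[0x19+6] := {0x5d,0x1f,0xdc,0x2f,0xbf,0xfc}
#4 dst[0x02+4] := {0x2f,0xbf,0x70,0x9f}
query mem[0x14]=0xbf, mem[0x1a]=0x1f, mem[0x06]=0x25, mem[0x04]=0x70, mem[0x07]=0x47

MEM[0x14,0x1a,0x06,0x04,0x07] = bf 1f 25 70 47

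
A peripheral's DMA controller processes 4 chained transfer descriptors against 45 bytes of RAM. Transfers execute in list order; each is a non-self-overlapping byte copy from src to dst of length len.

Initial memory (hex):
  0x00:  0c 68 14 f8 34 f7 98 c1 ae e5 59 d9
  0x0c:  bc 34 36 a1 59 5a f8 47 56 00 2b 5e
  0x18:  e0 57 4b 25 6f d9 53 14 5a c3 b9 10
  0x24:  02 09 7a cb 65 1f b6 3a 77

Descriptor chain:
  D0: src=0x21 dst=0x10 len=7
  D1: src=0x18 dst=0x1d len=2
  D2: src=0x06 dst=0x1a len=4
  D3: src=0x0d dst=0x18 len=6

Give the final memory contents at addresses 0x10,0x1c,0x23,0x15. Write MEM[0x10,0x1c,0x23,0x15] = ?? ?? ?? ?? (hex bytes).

MEM[0x10,0x1c,0x23,0x15] = c3 b9 10 7a

  after D0: wrote 7B at 0x10 = c3b91002097acb
  after D1: wrote 2B at 0x1d = e057
  after D2: wrote 4B at 0x1a = 98c1aee5
  after D3: wrote 6B at 0x18 = 3436a1c3b910
query mem[0x10]=0xc3, mem[0x1c]=0xb9, mem[0x23]=0x10, mem[0x15]=0x7a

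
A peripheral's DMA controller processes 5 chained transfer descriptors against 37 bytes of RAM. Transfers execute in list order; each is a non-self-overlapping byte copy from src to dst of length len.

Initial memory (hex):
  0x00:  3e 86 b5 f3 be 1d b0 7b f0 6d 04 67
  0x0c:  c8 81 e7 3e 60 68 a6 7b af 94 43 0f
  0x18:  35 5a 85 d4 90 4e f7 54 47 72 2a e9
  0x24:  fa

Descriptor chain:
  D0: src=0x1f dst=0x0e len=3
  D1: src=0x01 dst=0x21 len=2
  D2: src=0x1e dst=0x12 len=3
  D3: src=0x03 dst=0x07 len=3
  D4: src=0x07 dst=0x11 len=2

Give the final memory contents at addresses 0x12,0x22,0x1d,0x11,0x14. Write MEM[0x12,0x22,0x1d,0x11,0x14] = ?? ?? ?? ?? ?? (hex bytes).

D0: mem[0x0e..0x10] <- [54 47 72]
D1: mem[0x21..0x22] <- [86 b5]
D2: mem[0x12..0x14] <- [f7 54 47]
D3: mem[0x07..0x09] <- [f3 be 1d]
D4: mem[0x11..0x12] <- [f3 be]
query mem[0x12]=0xbe, mem[0x22]=0xb5, mem[0x1d]=0x4e, mem[0x11]=0xf3, mem[0x14]=0x47

MEM[0x12,0x22,0x1d,0x11,0x14] = be b5 4e f3 47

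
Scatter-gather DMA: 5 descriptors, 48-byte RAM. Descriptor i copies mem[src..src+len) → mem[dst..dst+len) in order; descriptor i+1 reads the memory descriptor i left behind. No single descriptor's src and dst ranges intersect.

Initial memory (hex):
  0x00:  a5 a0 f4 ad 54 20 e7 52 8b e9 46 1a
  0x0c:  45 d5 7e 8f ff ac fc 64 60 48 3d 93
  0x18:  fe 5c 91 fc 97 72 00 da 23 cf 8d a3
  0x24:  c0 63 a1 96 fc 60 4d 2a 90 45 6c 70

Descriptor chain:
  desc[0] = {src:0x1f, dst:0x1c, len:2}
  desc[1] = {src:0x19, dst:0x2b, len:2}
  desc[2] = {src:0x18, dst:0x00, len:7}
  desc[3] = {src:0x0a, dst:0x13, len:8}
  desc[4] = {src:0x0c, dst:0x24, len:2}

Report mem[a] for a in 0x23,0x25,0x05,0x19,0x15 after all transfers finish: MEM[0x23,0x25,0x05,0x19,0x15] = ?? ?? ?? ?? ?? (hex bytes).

MEM[0x23,0x25,0x05,0x19,0x15] = a3 d5 23 ff 45

D0: mem[0x1c..0x1d] <- [da 23]
D1: mem[0x2b..0x2c] <- [5c 91]
D2: mem[0x00..0x06] <- [fe 5c 91 fc da 23 00]
D3: mem[0x13..0x1a] <- [46 1a 45 d5 7e 8f ff ac]
D4: mem[0x24..0x25] <- [45 d5]
query mem[0x23]=0xa3, mem[0x25]=0xd5, mem[0x05]=0x23, mem[0x19]=0xff, mem[0x15]=0x45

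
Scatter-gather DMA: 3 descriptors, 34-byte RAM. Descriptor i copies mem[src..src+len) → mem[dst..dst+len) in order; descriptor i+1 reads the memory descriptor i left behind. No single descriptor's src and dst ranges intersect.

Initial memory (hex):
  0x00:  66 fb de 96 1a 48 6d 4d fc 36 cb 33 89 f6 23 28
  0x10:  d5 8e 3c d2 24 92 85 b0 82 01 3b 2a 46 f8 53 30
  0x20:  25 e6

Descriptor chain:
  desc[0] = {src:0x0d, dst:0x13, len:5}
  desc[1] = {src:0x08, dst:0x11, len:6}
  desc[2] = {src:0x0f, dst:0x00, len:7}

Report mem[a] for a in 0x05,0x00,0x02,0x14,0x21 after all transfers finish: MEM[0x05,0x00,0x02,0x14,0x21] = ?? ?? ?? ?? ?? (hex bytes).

[0] 0x0d->0x13 len=5 : f6 23 28 d5 8e
[1] 0x08->0x11 len=6 : fc 36 cb 33 89 f6
[2] 0x0f->0x00 len=7 : 28 d5 fc 36 cb 33 89
query mem[0x05]=0x33, mem[0x00]=0x28, mem[0x02]=0xfc, mem[0x14]=0x33, mem[0x21]=0xe6

MEM[0x05,0x00,0x02,0x14,0x21] = 33 28 fc 33 e6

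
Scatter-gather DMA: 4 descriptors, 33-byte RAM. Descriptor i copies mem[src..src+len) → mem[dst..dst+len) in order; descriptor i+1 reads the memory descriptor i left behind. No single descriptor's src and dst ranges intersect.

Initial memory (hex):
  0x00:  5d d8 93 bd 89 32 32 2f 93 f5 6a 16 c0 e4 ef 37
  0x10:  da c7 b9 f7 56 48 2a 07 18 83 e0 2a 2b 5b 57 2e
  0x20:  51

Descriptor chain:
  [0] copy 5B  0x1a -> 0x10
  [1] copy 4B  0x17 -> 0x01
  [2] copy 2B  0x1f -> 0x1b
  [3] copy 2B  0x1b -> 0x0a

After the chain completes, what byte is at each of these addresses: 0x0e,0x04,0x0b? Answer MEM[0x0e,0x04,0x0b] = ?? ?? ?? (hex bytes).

[0] 0x1a->0x10 len=5 : e0 2a 2b 5b 57
[1] 0x17->0x01 len=4 : 07 18 83 e0
[2] 0x1f->0x1b len=2 : 2e 51
[3] 0x1b->0x0a len=2 : 2e 51
query mem[0x0e]=0xef, mem[0x04]=0xe0, mem[0x0b]=0x51

MEM[0x0e,0x04,0x0b] = ef e0 51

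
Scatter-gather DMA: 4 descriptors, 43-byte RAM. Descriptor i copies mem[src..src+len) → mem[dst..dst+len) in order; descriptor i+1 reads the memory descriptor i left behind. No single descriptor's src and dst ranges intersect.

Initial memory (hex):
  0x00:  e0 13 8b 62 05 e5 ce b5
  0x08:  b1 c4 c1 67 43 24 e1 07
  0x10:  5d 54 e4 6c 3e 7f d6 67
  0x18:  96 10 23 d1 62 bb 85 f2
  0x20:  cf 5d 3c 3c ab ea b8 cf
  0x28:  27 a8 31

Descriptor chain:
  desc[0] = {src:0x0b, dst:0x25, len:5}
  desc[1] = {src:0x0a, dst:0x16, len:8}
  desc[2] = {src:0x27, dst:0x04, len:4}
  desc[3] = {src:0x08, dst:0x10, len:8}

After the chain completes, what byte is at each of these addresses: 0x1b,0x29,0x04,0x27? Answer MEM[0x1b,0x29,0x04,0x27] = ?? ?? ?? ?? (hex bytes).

MEM[0x1b,0x29,0x04,0x27] = 07 07 24 24

  after D0: wrote 5B at 0x25 = 674324e107
  after D1: wrote 8B at 0x16 = c1674324e1075d54
  after D2: wrote 4B at 0x04 = 24e10731
  after D3: wrote 8B at 0x10 = b1c4c1674324e107
query mem[0x1b]=0x07, mem[0x29]=0x07, mem[0x04]=0x24, mem[0x27]=0x24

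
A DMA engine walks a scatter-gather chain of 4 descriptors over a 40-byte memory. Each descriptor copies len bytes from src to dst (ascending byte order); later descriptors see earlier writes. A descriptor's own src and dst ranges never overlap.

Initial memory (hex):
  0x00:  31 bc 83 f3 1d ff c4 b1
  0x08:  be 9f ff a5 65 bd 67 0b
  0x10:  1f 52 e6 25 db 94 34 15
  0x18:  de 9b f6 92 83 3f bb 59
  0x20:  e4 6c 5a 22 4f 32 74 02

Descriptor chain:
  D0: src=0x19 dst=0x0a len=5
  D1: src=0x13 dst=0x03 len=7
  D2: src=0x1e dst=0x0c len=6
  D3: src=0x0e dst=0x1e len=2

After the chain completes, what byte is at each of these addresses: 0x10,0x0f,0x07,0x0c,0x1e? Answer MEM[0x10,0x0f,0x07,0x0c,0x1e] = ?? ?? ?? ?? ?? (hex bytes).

#0 dst[0x0a+5] := {0x9b,0xf6,0x92,0x83,0x3f}
#1 dst[0x03+7] := {0x25,0xdb,0x94,0x34,0x15,0xde,0x9b}
#2 dst[0x0c+6] := {0xbb,0x59,0xe4,0x6c,0x5a,0x22}
#3 dst[0x1e+2] := {0xe4,0x6c}
query mem[0x10]=0x5a, mem[0x0f]=0x6c, mem[0x07]=0x15, mem[0x0c]=0xbb, mem[0x1e]=0xe4

MEM[0x10,0x0f,0x07,0x0c,0x1e] = 5a 6c 15 bb e4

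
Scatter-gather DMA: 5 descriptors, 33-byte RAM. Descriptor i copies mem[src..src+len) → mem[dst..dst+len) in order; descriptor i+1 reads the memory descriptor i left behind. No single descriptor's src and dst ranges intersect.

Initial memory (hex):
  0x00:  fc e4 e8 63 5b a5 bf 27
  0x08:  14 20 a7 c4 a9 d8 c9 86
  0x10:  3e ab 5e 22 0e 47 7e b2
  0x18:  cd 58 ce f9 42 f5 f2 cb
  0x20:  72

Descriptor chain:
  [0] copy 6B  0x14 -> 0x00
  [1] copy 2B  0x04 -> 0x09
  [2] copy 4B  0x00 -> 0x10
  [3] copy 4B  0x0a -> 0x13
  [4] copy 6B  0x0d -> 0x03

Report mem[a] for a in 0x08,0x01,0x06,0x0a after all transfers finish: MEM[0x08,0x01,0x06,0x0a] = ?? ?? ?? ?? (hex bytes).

MEM[0x08,0x01,0x06,0x0a] = 7e 47 0e 58

  after D0: wrote 6B at 0x00 = 0e477eb2cd58
  after D1: wrote 2B at 0x09 = cd58
  after D2: wrote 4B at 0x10 = 0e477eb2
  after D3: wrote 4B at 0x13 = 58c4a9d8
  after D4: wrote 6B at 0x03 = d8c9860e477e
query mem[0x08]=0x7e, mem[0x01]=0x47, mem[0x06]=0x0e, mem[0x0a]=0x58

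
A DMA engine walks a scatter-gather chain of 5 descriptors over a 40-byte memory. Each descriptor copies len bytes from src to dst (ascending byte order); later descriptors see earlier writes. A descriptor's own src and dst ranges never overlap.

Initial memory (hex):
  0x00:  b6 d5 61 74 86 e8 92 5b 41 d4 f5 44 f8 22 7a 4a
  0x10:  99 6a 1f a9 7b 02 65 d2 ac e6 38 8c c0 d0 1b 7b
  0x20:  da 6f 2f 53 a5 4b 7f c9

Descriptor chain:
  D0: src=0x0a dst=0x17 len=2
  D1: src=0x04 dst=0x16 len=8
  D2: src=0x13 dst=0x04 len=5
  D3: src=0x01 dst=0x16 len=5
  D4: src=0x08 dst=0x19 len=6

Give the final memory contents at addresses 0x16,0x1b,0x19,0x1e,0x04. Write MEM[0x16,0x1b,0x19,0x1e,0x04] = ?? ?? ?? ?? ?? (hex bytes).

[0] 0x0a->0x17 len=2 : f5 44
[1] 0x04->0x16 len=8 : 86 e8 92 5b 41 d4 f5 44
[2] 0x13->0x04 len=5 : a9 7b 02 86 e8
[3] 0x01->0x16 len=5 : d5 61 74 a9 7b
[4] 0x08->0x19 len=6 : e8 d4 f5 44 f8 22
query mem[0x16]=0xd5, mem[0x1b]=0xf5, mem[0x19]=0xe8, mem[0x1e]=0x22, mem[0x04]=0xa9

MEM[0x16,0x1b,0x19,0x1e,0x04] = d5 f5 e8 22 a9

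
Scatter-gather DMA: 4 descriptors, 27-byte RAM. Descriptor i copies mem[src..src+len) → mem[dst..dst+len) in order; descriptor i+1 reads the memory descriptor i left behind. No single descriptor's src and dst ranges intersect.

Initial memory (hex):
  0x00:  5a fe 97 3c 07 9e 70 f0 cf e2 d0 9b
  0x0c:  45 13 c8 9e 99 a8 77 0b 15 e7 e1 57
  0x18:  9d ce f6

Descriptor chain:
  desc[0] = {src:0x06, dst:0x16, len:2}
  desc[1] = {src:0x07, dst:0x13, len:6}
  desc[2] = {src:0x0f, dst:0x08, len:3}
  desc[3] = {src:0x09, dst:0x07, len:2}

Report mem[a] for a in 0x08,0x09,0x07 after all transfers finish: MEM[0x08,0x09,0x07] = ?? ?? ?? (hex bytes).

[0] 0x06->0x16 len=2 : 70 f0
[1] 0x07->0x13 len=6 : f0 cf e2 d0 9b 45
[2] 0x0f->0x08 len=3 : 9e 99 a8
[3] 0x09->0x07 len=2 : 99 a8
query mem[0x08]=0xa8, mem[0x09]=0x99, mem[0x07]=0x99

MEM[0x08,0x09,0x07] = a8 99 99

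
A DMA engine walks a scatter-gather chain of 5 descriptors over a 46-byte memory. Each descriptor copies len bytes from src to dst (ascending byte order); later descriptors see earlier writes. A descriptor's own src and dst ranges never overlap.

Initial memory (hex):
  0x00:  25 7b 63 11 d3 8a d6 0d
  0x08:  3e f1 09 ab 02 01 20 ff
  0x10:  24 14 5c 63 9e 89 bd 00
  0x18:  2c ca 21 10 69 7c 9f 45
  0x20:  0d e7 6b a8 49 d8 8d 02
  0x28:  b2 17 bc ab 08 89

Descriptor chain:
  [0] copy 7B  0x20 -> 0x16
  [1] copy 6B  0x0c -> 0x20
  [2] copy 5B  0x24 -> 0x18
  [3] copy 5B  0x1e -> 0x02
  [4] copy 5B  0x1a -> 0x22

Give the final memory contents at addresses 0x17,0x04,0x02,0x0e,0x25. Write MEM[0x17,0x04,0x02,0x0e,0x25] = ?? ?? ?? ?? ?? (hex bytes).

#0 dst[0x16+7] := {0x0d,0xe7,0x6b,0xa8,0x49,0xd8,0x8d}
#1 dst[0x20+6] := {0x02,0x01,0x20,0xff,0x24,0x14}
#2 dst[0x18+5] := {0x24,0x14,0x8d,0x02,0xb2}
#3 dst[0x02+5] := {0x9f,0x45,0x02,0x01,0x20}
#4 dst[0x22+5] := {0x8d,0x02,0xb2,0x7c,0x9f}
query mem[0x17]=0xe7, mem[0x04]=0x02, mem[0x02]=0x9f, mem[0x0e]=0x20, mem[0x25]=0x7c

MEM[0x17,0x04,0x02,0x0e,0x25] = e7 02 9f 20 7c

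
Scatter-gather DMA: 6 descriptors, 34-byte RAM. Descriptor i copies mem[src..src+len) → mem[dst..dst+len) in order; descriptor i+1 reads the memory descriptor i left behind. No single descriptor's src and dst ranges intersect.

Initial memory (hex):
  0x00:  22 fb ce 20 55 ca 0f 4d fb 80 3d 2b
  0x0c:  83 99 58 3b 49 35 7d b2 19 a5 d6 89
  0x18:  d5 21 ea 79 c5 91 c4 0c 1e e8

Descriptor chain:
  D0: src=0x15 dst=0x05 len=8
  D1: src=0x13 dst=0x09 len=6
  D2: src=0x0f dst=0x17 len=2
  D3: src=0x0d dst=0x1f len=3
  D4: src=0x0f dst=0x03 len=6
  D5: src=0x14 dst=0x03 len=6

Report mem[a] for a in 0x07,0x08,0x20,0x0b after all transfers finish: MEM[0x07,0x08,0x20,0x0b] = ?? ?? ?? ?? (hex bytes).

MEM[0x07,0x08,0x20,0x0b] = 49 21 d5 a5

  after D0: wrote 8B at 0x05 = a5d689d521ea79c5
  after D1: wrote 6B at 0x09 = b219a5d689d5
  after D2: wrote 2B at 0x17 = 3b49
  after D3: wrote 3B at 0x1f = 89d53b
  after D4: wrote 6B at 0x03 = 3b49357db219
  after D5: wrote 6B at 0x03 = 19a5d63b4921
query mem[0x07]=0x49, mem[0x08]=0x21, mem[0x20]=0xd5, mem[0x0b]=0xa5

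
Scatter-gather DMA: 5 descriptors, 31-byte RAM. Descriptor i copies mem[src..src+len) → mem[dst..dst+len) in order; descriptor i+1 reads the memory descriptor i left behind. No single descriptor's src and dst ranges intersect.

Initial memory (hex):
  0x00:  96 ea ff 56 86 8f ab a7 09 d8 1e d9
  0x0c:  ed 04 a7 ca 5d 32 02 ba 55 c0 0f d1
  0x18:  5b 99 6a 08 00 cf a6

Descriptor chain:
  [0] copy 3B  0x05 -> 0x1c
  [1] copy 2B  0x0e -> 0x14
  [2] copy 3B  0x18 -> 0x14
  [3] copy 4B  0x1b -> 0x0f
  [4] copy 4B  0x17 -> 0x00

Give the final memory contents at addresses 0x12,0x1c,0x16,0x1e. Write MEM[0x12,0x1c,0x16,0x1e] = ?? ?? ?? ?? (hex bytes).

  after D0: wrote 3B at 0x1c = 8faba7
  after D1: wrote 2B at 0x14 = a7ca
  after D2: wrote 3B at 0x14 = 5b996a
  after D3: wrote 4B at 0x0f = 088faba7
  after D4: wrote 4B at 0x00 = d15b996a
query mem[0x12]=0xa7, mem[0x1c]=0x8f, mem[0x16]=0x6a, mem[0x1e]=0xa7

MEM[0x12,0x1c,0x16,0x1e] = a7 8f 6a a7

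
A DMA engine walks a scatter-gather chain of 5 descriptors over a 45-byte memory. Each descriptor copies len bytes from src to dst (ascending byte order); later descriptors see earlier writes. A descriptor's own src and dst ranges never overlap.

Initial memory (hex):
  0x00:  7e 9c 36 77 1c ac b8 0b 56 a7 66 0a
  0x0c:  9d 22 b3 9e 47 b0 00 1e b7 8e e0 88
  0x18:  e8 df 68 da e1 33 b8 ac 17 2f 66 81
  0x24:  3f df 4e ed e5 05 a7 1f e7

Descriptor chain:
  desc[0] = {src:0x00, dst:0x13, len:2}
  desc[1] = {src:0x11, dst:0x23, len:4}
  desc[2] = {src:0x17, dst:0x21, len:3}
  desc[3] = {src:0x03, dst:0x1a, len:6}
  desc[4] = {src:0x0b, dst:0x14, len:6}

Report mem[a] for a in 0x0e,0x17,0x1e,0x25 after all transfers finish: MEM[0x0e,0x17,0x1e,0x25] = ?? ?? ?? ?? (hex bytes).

MEM[0x0e,0x17,0x1e,0x25] = b3 b3 0b 7e

[0] 0x00->0x13 len=2 : 7e 9c
[1] 0x11->0x23 len=4 : b0 00 7e 9c
[2] 0x17->0x21 len=3 : 88 e8 df
[3] 0x03->0x1a len=6 : 77 1c ac b8 0b 56
[4] 0x0b->0x14 len=6 : 0a 9d 22 b3 9e 47
query mem[0x0e]=0xb3, mem[0x17]=0xb3, mem[0x1e]=0x0b, mem[0x25]=0x7e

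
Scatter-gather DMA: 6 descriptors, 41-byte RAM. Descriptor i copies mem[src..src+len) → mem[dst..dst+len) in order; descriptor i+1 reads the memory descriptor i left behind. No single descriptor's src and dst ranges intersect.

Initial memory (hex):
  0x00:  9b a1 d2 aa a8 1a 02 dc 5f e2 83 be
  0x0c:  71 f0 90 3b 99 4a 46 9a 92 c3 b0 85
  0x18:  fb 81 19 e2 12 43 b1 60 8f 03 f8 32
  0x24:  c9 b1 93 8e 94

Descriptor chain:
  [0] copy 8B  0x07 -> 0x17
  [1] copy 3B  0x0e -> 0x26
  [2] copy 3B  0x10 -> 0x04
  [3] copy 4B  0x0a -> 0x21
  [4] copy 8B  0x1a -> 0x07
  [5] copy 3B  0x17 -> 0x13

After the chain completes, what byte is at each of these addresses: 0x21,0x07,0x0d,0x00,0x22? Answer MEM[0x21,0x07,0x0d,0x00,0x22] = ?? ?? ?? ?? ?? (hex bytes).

MEM[0x21,0x07,0x0d,0x00,0x22] = 83 83 8f 9b be

#0 dst[0x17+8] := {0xdc,0x5f,0xe2,0x83,0xbe,0x71,0xf0,0x90}
#1 dst[0x26+3] := {0x90,0x3b,0x99}
#2 dst[0x04+3] := {0x99,0x4a,0x46}
#3 dst[0x21+4] := {0x83,0xbe,0x71,0xf0}
#4 dst[0x07+8] := {0x83,0xbe,0x71,0xf0,0x90,0x60,0x8f,0x83}
#5 dst[0x13+3] := {0xdc,0x5f,0xe2}
query mem[0x21]=0x83, mem[0x07]=0x83, mem[0x0d]=0x8f, mem[0x00]=0x9b, mem[0x22]=0xbe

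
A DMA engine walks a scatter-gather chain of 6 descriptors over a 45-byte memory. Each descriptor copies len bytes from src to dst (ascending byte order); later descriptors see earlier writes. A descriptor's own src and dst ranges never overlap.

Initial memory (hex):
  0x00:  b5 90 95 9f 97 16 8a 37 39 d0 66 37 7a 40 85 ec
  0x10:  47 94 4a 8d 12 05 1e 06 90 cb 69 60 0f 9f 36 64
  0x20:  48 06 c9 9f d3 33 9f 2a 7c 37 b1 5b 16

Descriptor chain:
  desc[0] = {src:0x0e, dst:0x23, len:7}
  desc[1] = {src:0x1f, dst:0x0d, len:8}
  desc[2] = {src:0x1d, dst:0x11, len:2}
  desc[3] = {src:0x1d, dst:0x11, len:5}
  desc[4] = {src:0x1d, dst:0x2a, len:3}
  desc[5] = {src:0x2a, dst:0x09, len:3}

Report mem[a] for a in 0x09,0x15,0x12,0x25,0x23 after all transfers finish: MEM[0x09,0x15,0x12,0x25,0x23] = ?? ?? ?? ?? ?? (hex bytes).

#0 dst[0x23+7] := {0x85,0xec,0x47,0x94,0x4a,0x8d,0x12}
#1 dst[0x0d+8] := {0x64,0x48,0x06,0xc9,0x85,0xec,0x47,0x94}
#2 dst[0x11+2] := {0x9f,0x36}
#3 dst[0x11+5] := {0x9f,0x36,0x64,0x48,0x06}
#4 dst[0x2a+3] := {0x9f,0x36,0x64}
#5 dst[0x09+3] := {0x9f,0x36,0x64}
query mem[0x09]=0x9f, mem[0x15]=0x06, mem[0x12]=0x36, mem[0x25]=0x47, mem[0x23]=0x85

MEM[0x09,0x15,0x12,0x25,0x23] = 9f 06 36 47 85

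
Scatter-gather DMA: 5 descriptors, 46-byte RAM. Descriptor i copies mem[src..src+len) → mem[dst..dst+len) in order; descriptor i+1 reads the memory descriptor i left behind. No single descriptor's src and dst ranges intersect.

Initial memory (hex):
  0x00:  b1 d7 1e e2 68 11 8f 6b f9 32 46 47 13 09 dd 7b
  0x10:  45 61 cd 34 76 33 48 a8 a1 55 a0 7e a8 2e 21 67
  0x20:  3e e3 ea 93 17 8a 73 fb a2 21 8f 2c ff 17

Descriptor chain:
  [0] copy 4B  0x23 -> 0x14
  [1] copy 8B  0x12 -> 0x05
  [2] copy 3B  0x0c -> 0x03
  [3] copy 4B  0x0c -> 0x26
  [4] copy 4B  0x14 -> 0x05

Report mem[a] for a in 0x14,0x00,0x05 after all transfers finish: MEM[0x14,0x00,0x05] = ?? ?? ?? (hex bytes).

  after D0: wrote 4B at 0x14 = 93178a73
  after D1: wrote 8B at 0x05 = cd3493178a73a155
  after D2: wrote 3B at 0x03 = 5509dd
  after D3: wrote 4B at 0x26 = 5509dd7b
  after D4: wrote 4B at 0x05 = 93178a73
query mem[0x14]=0x93, mem[0x00]=0xb1, mem[0x05]=0x93

MEM[0x14,0x00,0x05] = 93 b1 93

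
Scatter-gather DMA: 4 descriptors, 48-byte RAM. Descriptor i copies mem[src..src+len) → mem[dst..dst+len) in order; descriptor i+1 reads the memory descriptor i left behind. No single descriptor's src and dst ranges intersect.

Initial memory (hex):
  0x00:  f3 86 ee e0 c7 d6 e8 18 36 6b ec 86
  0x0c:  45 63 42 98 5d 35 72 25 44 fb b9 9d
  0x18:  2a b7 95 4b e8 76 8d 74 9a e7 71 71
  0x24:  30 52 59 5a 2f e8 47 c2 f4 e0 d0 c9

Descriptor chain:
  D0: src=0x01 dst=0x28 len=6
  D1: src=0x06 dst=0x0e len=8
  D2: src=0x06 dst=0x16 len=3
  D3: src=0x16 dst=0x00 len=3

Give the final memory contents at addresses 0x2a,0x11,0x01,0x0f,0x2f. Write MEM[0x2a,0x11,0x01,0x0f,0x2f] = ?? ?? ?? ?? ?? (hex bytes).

D0: mem[0x28..0x2d] <- [86 ee e0 c7 d6 e8]
D1: mem[0x0e..0x15] <- [e8 18 36 6b ec 86 45 63]
D2: mem[0x16..0x18] <- [e8 18 36]
D3: mem[0x00..0x02] <- [e8 18 36]
query mem[0x2a]=0xe0, mem[0x11]=0x6b, mem[0x01]=0x18, mem[0x0f]=0x18, mem[0x2f]=0xc9

MEM[0x2a,0x11,0x01,0x0f,0x2f] = e0 6b 18 18 c9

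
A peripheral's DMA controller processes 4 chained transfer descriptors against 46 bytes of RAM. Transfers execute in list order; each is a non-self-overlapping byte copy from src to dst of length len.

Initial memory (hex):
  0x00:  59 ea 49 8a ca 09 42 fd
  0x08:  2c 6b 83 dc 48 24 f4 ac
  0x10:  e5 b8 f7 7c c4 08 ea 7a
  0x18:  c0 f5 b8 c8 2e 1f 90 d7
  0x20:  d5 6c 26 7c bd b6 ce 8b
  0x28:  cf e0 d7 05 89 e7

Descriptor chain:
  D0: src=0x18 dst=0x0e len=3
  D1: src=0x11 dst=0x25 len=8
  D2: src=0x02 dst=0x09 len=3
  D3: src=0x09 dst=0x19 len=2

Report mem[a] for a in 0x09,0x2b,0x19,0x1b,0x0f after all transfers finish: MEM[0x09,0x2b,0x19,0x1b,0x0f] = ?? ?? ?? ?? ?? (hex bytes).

#0 dst[0x0e+3] := {0xc0,0xf5,0xb8}
#1 dst[0x25+8] := {0xb8,0xf7,0x7c,0xc4,0x08,0xea,0x7a,0xc0}
#2 dst[0x09+3] := {0x49,0x8a,0xca}
#3 dst[0x19+2] := {0x49,0x8a}
query mem[0x09]=0x49, mem[0x2b]=0x7a, mem[0x19]=0x49, mem[0x1b]=0xc8, mem[0x0f]=0xf5

MEM[0x09,0x2b,0x19,0x1b,0x0f] = 49 7a 49 c8 f5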